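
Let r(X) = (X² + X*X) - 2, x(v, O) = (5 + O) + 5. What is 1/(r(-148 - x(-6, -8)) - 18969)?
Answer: 1/26029 ≈ 3.8419e-5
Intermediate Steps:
x(v, O) = 10 + O
r(X) = -2 + 2*X² (r(X) = (X² + X²) - 2 = 2*X² - 2 = -2 + 2*X²)
1/(r(-148 - x(-6, -8)) - 18969) = 1/((-2 + 2*(-148 - (10 - 8))²) - 18969) = 1/((-2 + 2*(-148 - 1*2)²) - 18969) = 1/((-2 + 2*(-148 - 2)²) - 18969) = 1/((-2 + 2*(-150)²) - 18969) = 1/((-2 + 2*22500) - 18969) = 1/((-2 + 45000) - 18969) = 1/(44998 - 18969) = 1/26029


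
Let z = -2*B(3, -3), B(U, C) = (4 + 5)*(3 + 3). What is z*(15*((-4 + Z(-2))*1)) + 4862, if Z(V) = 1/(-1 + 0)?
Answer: 12962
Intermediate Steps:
Z(V) = -1 (Z(V) = 1/(-1) = -1)
B(U, C) = 54 (B(U, C) = 9*6 = 54)
z = -108 (z = -2*54 = -108)
z*(15*((-4 + Z(-2))*1)) + 4862 = -1620*(-4 - 1)*1 + 4862 = -1620*(-5*1) + 4862 = -1620*(-5) + 4862 = -108*(-75) + 4862 = 8100 + 4862 = 12962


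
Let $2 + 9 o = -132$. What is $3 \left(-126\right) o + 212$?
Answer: $5840$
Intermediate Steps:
$o = - \frac{134}{9}$ ($o = - \frac{2}{9} + \frac{1}{9} \left(-132\right) = - \frac{2}{9} - \frac{44}{3} = - \frac{134}{9} \approx -14.889$)
$3 \left(-126\right) o + 212 = 3 \left(-126\right) \left(- \frac{134}{9}\right) + 212 = \left(-378\right) \left(- \frac{134}{9}\right) + 212 = 5628 + 212 = 5840$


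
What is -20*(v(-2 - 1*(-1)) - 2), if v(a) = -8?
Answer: 200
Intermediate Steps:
-20*(v(-2 - 1*(-1)) - 2) = -20*(-8 - 2) = -20*(-10) = 200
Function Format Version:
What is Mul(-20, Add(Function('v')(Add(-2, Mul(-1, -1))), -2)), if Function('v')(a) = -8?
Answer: 200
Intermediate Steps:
Mul(-20, Add(Function('v')(Add(-2, Mul(-1, -1))), -2)) = Mul(-20, Add(-8, -2)) = Mul(-20, -10) = 200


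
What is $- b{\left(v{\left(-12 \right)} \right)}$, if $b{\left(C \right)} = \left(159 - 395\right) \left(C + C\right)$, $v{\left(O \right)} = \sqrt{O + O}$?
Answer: $944 i \sqrt{6} \approx 2312.3 i$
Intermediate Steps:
$v{\left(O \right)} = \sqrt{2} \sqrt{O}$ ($v{\left(O \right)} = \sqrt{2 O} = \sqrt{2} \sqrt{O}$)
$b{\left(C \right)} = - 472 C$ ($b{\left(C \right)} = - 236 \cdot 2 C = - 472 C$)
$- b{\left(v{\left(-12 \right)} \right)} = - \left(-472\right) \sqrt{2} \sqrt{-12} = - \left(-472\right) \sqrt{2} \cdot 2 i \sqrt{3} = - \left(-472\right) 2 i \sqrt{6} = - \left(-944\right) i \sqrt{6} = 944 i \sqrt{6}$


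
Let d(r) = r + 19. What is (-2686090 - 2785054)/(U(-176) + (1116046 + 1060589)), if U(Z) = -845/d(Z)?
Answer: -214742402/85433135 ≈ -2.5136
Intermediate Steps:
d(r) = 19 + r
U(Z) = -845/(19 + Z)
(-2686090 - 2785054)/(U(-176) + (1116046 + 1060589)) = (-2686090 - 2785054)/(-845/(19 - 176) + (1116046 + 1060589)) = -5471144/(-845/(-157) + 2176635) = -5471144/(-845*(-1/157) + 2176635) = -5471144/(845/157 + 2176635) = -5471144/341732540/157 = -5471144*157/341732540 = -214742402/85433135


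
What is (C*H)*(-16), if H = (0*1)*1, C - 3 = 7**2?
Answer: 0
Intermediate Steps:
C = 52 (C = 3 + 7**2 = 3 + 49 = 52)
H = 0 (H = 0*1 = 0)
(C*H)*(-16) = (52*0)*(-16) = 0*(-16) = 0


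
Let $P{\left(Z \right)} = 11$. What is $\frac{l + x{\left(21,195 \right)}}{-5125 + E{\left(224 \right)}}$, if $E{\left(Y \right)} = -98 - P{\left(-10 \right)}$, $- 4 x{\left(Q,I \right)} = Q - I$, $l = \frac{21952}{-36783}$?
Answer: $- \frac{3156217}{385044444} \approx -0.008197$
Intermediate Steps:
$l = - \frac{21952}{36783}$ ($l = 21952 \left(- \frac{1}{36783}\right) = - \frac{21952}{36783} \approx -0.5968$)
$x{\left(Q,I \right)} = - \frac{Q}{4} + \frac{I}{4}$ ($x{\left(Q,I \right)} = - \frac{Q - I}{4} = - \frac{Q}{4} + \frac{I}{4}$)
$E{\left(Y \right)} = -109$ ($E{\left(Y \right)} = -98 - 11 = -109$)
$\frac{l + x{\left(21,195 \right)}}{-5125 + E{\left(224 \right)}} = \frac{- \frac{21952}{36783} + \left(\left(- \frac{1}{4}\right) 21 + \frac{1}{4} \cdot 195\right)}{-5125 - 109} = \frac{- \frac{21952}{36783} + \left(- \frac{21}{4} + \frac{195}{4}\right)}{-5234} = \left(- \frac{21952}{36783} + \frac{87}{2}\right) \left(- \frac{1}{5234}\right) = \frac{3156217}{73566} \left(- \frac{1}{5234}\right) = - \frac{3156217}{385044444}$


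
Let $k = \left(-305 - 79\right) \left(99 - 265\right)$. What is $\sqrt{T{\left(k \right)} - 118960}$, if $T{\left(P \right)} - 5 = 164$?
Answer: $3 i \sqrt{13199} \approx 344.66 i$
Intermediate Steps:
$k = 63744$ ($k = \left(-384\right) \left(-166\right) = 63744$)
$T{\left(P \right)} = 169$ ($T{\left(P \right)} = 5 + 164 = 169$)
$\sqrt{T{\left(k \right)} - 118960} = \sqrt{169 - 118960} = \sqrt{-118791} = 3 i \sqrt{13199}$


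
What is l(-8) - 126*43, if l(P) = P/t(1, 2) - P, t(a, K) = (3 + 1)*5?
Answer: -27052/5 ≈ -5410.4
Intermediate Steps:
t(a, K) = 20 (t(a, K) = 4*5 = 20)
l(P) = -19*P/20 (l(P) = P/20 - P = -19*P/20)
l(-8) - 126*43 = -19/20*(-8) - 126*43 = 38/5 - 5418 = -27052/5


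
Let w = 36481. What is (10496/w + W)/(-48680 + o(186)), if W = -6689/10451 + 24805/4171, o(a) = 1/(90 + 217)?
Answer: -2731362456547324/23765868405636811559 ≈ -0.00011493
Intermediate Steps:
o(a) = 1/307
W = 231337236/43591121 (W = -6689*1/10451 + 24805*(1/4171) = -6689/10451 + 24805/4171 = 231337236/43591121 ≈ 5.3070)
(10496/w + W)/(-48680 + o(186)) = (10496/36481 + 231337236/43591121)/(-48680 + 1/307) = (10496*(1/36481) + 231337236/43591121)/(-14944759/307) = (10496/36481 + 231337236/43591121)*(-307/14944759) = (8896946112532/1590247685201)*(-307/14944759) = -2731362456547324/23765868405636811559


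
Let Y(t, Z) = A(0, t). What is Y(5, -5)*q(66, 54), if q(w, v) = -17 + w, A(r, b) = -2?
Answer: -98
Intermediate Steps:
Y(t, Z) = -2
Y(5, -5)*q(66, 54) = -2*(-17 + 66) = -2*49 = -98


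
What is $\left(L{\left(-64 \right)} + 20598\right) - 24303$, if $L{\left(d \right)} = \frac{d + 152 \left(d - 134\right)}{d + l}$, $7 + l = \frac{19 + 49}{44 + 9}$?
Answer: $- \frac{2418299}{739} \approx -3272.4$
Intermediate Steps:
$l = - \frac{303}{53}$ ($l = -7 + \frac{19 + 49}{44 + 9} = -7 + \frac{68}{53} = - \frac{303}{53} \approx -5.717$)
$L{\left(d \right)} = \frac{-20368 + 153 d}{- \frac{303}{53} + d}$ ($L{\left(d \right)} = \frac{d + 152 \left(d - 134\right)}{d - \frac{303}{53}} = \frac{d + 152 \left(-134 + d\right)}{- \frac{303}{53} + d} = \frac{d + \left(-20368 + 152 d\right)}{- \frac{303}{53} + d} = \frac{-20368 + 153 d}{- \frac{303}{53} + d}$)
$\left(L{\left(-64 \right)} + 20598\right) - 24303 = \left(\frac{53 \left(-20368 + 153 \left(-64\right)\right)}{-303 + 53 \left(-64\right)} + 20598\right) - 24303 = \left(\frac{53 \left(-20368 - 9792\right)}{-303 - 3392} + 20598\right) - 24303 = \left(53 \frac{1}{-3695} \left(-30160\right) + 20598\right) - 24303 = \left(53 \left(- \frac{1}{3695}\right) \left(-30160\right) + 20598\right) - 24303 = \left(\frac{319696}{739} + 20598\right) - 24303 = \frac{15541618}{739} - 24303 = - \frac{2418299}{739}$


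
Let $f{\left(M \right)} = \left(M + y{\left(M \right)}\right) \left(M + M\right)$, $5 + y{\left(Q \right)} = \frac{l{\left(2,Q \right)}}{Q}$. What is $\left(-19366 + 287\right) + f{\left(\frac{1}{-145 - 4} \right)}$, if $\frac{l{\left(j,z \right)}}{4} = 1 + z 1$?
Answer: $- \frac{423394971}{22201} \approx -19071.0$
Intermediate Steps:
$l{\left(j,z \right)} = 4 + 4 z$ ($l{\left(j,z \right)} = 4 \left(1 + z 1\right) = 4 \left(1 + z\right) = 4 + 4 z$)
$y{\left(Q \right)} = -5 + \frac{4 + 4 Q}{Q}$
$f{\left(M \right)} = 2 M \left(M + \frac{4 - M}{M}\right)$ ($f{\left(M \right)} = \left(M + \frac{4 - M}{M}\right) \left(M + M\right) = \left(M + \frac{4 - M}{M}\right) 2 M = 2 M \left(M + \frac{4 - M}{M}\right)$)
$\left(-19366 + 287\right) + f{\left(\frac{1}{-145 - 4} \right)} = \left(-19366 + 287\right) + \left(8 - \frac{2}{-145 - 4} + 2 \left(\frac{1}{-145 - 4}\right)^{2}\right) = -19079 + \left(8 - \frac{2}{-149} + 2 \left(\frac{1}{-149}\right)^{2}\right) = -19079 + \left(8 - - \frac{2}{149} + 2 \left(- \frac{1}{149}\right)^{2}\right) = -19079 + \left(8 + \frac{2}{149} + 2 \cdot \frac{1}{22201}\right) = -19079 + \left(8 + \frac{2}{149} + \frac{2}{22201}\right) = -19079 + \frac{177908}{22201} = - \frac{423394971}{22201}$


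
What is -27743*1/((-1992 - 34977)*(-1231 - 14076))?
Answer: -27743/565884483 ≈ -4.9026e-5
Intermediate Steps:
-27743*1/((-1992 - 34977)*(-1231 - 14076)) = -27743/((-15307*(-36969))) = -27743/565884483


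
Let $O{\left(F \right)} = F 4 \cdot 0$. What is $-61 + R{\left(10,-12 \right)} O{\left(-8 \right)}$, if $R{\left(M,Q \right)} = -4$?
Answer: $-61$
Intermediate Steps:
$O{\left(F \right)} = 0$ ($O{\left(F \right)} = 4 F 0 = 0$)
$-61 + R{\left(10,-12 \right)} O{\left(-8 \right)} = -61 - 0 = -61 + 0 = -61$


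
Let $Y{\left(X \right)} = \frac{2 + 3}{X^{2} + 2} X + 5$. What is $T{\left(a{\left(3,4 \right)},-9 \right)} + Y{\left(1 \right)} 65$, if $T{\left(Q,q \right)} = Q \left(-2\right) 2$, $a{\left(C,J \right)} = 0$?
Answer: $\frac{1300}{3} \approx 433.33$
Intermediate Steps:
$T{\left(Q,q \right)} = - 4 Q$ ($T{\left(Q,q \right)} = - 2 Q 2 = - 4 Q$)
$Y{\left(X \right)} = 5 + \frac{5 X}{2 + X^{2}}$ ($Y{\left(X \right)} = \frac{5}{2 + X^{2}} X + 5 = \frac{5 X}{2 + X^{2}} + 5 = 5 + \frac{5 X}{2 + X^{2}}$)
$T{\left(a{\left(3,4 \right)},-9 \right)} + Y{\left(1 \right)} 65 = \left(-4\right) 0 + \frac{5 \left(2 + 1 + 1^{2}\right)}{2 + 1^{2}} \cdot 65 = 0 + \frac{5 \left(2 + 1 + 1\right)}{2 + 1} \cdot 65 = 0 + 5 \cdot \frac{1}{3} \cdot 4 \cdot 65 = 0 + \frac{20}{3} \cdot 65 = 0 + \frac{1300}{3} = \frac{1300}{3}$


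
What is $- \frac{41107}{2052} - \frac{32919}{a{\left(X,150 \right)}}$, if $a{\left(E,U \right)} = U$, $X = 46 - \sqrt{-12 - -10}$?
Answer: $- \frac{12285973}{51300} \approx -239.49$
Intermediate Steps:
$X = 46 - i \sqrt{2}$ ($X = 46 - \sqrt{-12 + 10} = 46 - \sqrt{-2} = 46 - i \sqrt{2} \approx 46.0 - 1.4142 i$)
$- \frac{41107}{2052} - \frac{32919}{a{\left(X,150 \right)}} = - \frac{41107}{2052} - \frac{32919}{150} = \left(-41107\right) \frac{1}{2052} - \frac{10973}{50} = - \frac{41107}{2052} - \frac{10973}{50} = - \frac{12285973}{51300}$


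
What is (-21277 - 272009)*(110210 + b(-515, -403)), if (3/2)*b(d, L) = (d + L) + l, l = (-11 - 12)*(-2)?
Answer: -32152553132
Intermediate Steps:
l = 46 (l = -23*(-2) = 46)
b(d, L) = 92/3 + 2*L/3 + 2*d/3 (b(d, L) = 2*((d + L) + 46)/3 = 2*((L + d) + 46)/3 = 2*(46 + L + d)/3 = 92/3 + 2*L/3 + 2*d/3)
(-21277 - 272009)*(110210 + b(-515, -403)) = (-21277 - 272009)*(110210 + (92/3 + (⅔)*(-403) + (⅔)*(-515))) = -293286*(110210 + (92/3 - 806/3 - 1030/3)) = -293286*(110210 - 1744/3) = -293286*328886/3 = -32152553132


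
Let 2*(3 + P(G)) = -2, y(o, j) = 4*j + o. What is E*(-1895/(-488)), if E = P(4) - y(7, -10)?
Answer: 54955/488 ≈ 112.61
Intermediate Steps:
y(o, j) = o + 4*j
P(G) = -4 (P(G) = -3 + (½)*(-2) = -3 - 1 = -4)
E = 29 (E = -4 - (7 + 4*(-10)) = -4 - (7 - 40) = -4 - 1*(-33) = -4 + 33 = 29)
E*(-1895/(-488)) = 29*(-1895/(-488)) = 29*(-1895*(-1/488)) = 29*(1895/488) = 54955/488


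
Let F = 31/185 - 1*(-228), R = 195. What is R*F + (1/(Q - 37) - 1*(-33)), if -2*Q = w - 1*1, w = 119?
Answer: 158155163/3552 ≈ 44526.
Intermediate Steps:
F = 42211/185 (F = 31*(1/185) + 228 = 31/185 + 228 = 42211/185 ≈ 228.17)
Q = -59 (Q = -(119 - 1*1)/2 = -(119 - 1)/2 = -½*118 = -59)
R*F + (1/(Q - 37) - 1*(-33)) = 195*(42211/185) + (1/(-59 - 37) - 1*(-33)) = 1646229/37 + (1/(-96) + 33) = 1646229/37 + (-1/96 + 33) = 1646229/37 + 3167/96 = 158155163/3552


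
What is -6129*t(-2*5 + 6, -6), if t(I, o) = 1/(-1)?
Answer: 6129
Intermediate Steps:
t(I, o) = -1
-6129*t(-2*5 + 6, -6) = -6129*(-1) = 6129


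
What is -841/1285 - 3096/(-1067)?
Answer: 3081013/1371095 ≈ 2.2471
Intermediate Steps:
-841/1285 - 3096/(-1067) = -841*1/1285 - 3096*(-1/1067) = -841/1285 + 3096/1067 = 3081013/1371095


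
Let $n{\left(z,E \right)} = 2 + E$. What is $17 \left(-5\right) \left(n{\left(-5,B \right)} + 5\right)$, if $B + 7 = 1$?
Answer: $-85$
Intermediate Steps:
$B = -6$ ($B = -7 + 1 = -6$)
$17 \left(-5\right) \left(n{\left(-5,B \right)} + 5\right) = 17 \left(-5\right) \left(\left(2 - 6\right) + 5\right) = - 85 \left(-4 + 5\right) = \left(-85\right) 1 = -85$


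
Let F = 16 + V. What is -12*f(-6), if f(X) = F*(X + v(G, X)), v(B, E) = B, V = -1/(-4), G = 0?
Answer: 1170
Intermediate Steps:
V = 1/4 (V = -1*(-1/4) = 1/4 ≈ 0.25000)
F = 65/4 (F = 16 + 1/4 = 65/4 ≈ 16.250)
f(X) = 65*X/4 (f(X) = 65*(X + 0)/4 = 65*X/4)
-12*f(-6) = -195*(-6) = -12*(-195/2) = 1170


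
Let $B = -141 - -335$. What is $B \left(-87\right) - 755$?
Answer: $-17633$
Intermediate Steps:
$B = 194$ ($B = -141 + 335 = 194$)
$B \left(-87\right) - 755 = 194 \left(-87\right) - 755 = -16878 - 755 = -17633$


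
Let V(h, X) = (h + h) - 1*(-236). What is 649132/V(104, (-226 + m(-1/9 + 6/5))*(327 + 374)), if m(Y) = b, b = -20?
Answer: 162283/111 ≈ 1462.0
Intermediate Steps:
m(Y) = -20
V(h, X) = 236 + 2*h (V(h, X) = 2*h + 236 = 236 + 2*h)
649132/V(104, (-226 + m(-1/9 + 6/5))*(327 + 374)) = 649132/(236 + 2*104) = 649132/(236 + 208) = 649132/444 = 649132*(1/444) = 162283/111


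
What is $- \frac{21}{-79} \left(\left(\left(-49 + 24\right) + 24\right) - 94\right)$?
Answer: $- \frac{1995}{79} \approx -25.253$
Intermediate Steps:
$- \frac{21}{-79} \left(\left(\left(-49 + 24\right) + 24\right) - 94\right) = \left(-21\right) \left(- \frac{1}{79}\right) \left(\left(-25 + 24\right) - 94\right) = \frac{21 \left(-1 - 94\right)}{79} = \frac{21}{79} \left(-95\right) = - \frac{1995}{79}$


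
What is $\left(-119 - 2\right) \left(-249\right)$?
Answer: $30129$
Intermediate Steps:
$\left(-119 - 2\right) \left(-249\right) = \left(-121\right) \left(-249\right) = 30129$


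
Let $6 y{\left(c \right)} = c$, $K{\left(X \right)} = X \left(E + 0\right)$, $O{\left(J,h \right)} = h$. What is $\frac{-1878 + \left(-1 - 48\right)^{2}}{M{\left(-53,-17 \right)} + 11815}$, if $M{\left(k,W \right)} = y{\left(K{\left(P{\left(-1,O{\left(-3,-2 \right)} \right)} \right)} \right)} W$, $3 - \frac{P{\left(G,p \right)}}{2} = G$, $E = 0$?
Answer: $\frac{523}{11815} \approx 0.044266$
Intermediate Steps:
$P{\left(G,p \right)} = 6 - 2 G$
$K{\left(X \right)} = 0$ ($K{\left(X \right)} = X \left(0 + 0\right) = X 0 = 0$)
$y{\left(c \right)} = \frac{c}{6}$
$M{\left(k,W \right)} = 0$ ($M{\left(k,W \right)} = \frac{1}{6} \cdot 0 W = 0 W = 0$)
$\frac{-1878 + \left(-1 - 48\right)^{2}}{M{\left(-53,-17 \right)} + 11815} = \frac{-1878 + \left(-1 - 48\right)^{2}}{0 + 11815} = \frac{-1878 + \left(-49\right)^{2}}{11815} = \left(-1878 + 2401\right) \frac{1}{11815} = 523 \cdot \frac{1}{11815} = \frac{523}{11815}$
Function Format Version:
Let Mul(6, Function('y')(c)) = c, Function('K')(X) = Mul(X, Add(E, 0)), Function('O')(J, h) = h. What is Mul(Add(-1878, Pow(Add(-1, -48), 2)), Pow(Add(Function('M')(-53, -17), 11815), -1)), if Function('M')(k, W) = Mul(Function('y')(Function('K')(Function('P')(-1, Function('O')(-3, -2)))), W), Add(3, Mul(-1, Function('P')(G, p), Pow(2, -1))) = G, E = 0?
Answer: Rational(523, 11815) ≈ 0.044266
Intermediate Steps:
Function('P')(G, p) = Add(6, Mul(-2, G))
Function('K')(X) = 0 (Function('K')(X) = Mul(X, Add(0, 0)) = Mul(X, 0) = 0)
Function('y')(c) = Mul(Rational(1, 6), c)
Function('M')(k, W) = 0 (Function('M')(k, W) = Mul(Mul(Rational(1, 6), 0), W) = Mul(0, W) = 0)
Mul(Add(-1878, Pow(Add(-1, -48), 2)), Pow(Add(Function('M')(-53, -17), 11815), -1)) = Mul(Add(-1878, Pow(Add(-1, -48), 2)), Pow(Add(0, 11815), -1)) = Mul(Add(-1878, Pow(-49, 2)), Pow(11815, -1)) = Mul(Add(-1878, 2401), Rational(1, 11815)) = Mul(523, Rational(1, 11815)) = Rational(523, 11815)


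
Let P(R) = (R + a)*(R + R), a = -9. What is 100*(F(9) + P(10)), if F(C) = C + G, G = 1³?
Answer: 3000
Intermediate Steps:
G = 1
P(R) = 2*R*(-9 + R) (P(R) = (R - 9)*(R + R) = (-9 + R)*(2*R) = 2*R*(-9 + R))
F(C) = 1 + C (F(C) = C + 1 = 1 + C)
100*(F(9) + P(10)) = 100*((1 + 9) + 2*10*(-9 + 10)) = 100*(10 + 2*10*1) = 100*(10 + 20) = 100*30 = 3000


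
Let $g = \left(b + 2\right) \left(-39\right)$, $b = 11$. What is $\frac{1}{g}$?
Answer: $- \frac{1}{507} \approx -0.0019724$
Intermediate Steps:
$g = -507$ ($g = \left(11 + 2\right) \left(-39\right) = 13 \left(-39\right) = -507$)
$\frac{1}{g} = \frac{1}{-507} = - \frac{1}{507}$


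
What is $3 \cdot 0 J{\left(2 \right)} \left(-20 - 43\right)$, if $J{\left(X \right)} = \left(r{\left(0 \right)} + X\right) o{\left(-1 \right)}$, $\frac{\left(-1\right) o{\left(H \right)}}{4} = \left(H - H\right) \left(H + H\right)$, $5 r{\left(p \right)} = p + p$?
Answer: $0$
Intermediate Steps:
$r{\left(p \right)} = \frac{2 p}{5}$ ($r{\left(p \right)} = \frac{p + p}{5} = \frac{2 p}{5}$)
$o{\left(H \right)} = 0$ ($o{\left(H \right)} = - 4 \left(H - H\right) \left(H + H\right) = - 4 \cdot 0 \cdot 2 H = \left(-4\right) 0 = 0$)
$J{\left(X \right)} = 0$ ($J{\left(X \right)} = \left(\frac{2}{5} \cdot 0 + X\right) 0 = \left(0 + X\right) 0 = X 0 = 0$)
$3 \cdot 0 J{\left(2 \right)} \left(-20 - 43\right) = 3 \cdot 0 \cdot 0 \left(-20 - 43\right) = 0 \cdot 0 \left(-63\right) = 0 \left(-63\right) = 0$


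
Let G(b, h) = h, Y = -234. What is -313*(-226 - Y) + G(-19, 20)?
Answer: -2484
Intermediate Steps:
-313*(-226 - Y) + G(-19, 20) = -313*(-226 - 1*(-234)) + 20 = -313*(-226 + 234) + 20 = -313*8 + 20 = -2504 + 20 = -2484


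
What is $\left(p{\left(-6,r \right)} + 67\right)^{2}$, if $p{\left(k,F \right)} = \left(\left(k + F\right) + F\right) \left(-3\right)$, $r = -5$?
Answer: $13225$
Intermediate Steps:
$p{\left(k,F \right)} = - 6 F - 3 k$ ($p{\left(k,F \right)} = \left(\left(F + k\right) + F\right) \left(-3\right) = \left(k + 2 F\right) \left(-3\right) = - 6 F - 3 k$)
$\left(p{\left(-6,r \right)} + 67\right)^{2} = \left(\left(\left(-6\right) \left(-5\right) - -18\right) + 67\right)^{2} = \left(\left(30 + 18\right) + 67\right)^{2} = \left(48 + 67\right)^{2} = 115^{2} = 13225$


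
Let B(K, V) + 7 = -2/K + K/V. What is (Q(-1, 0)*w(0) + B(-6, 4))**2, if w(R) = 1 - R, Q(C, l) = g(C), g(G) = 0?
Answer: 2401/36 ≈ 66.694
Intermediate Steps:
B(K, V) = -7 - 2/K + K/V (B(K, V) = -7 + (-2/K + K/V) = -7 - 2/K + K/V)
Q(C, l) = 0
(Q(-1, 0)*w(0) + B(-6, 4))**2 = (0*(1 - 1*0) + (-7 - 2/(-6) - 6/4))**2 = (0*(1 + 0) + (-7 - 2*(-1/6) - 6*1/4))**2 = (0*1 + (-7 + 1/3 - 3/2))**2 = (0 - 49/6)**2 = (-49/6)**2 = 2401/36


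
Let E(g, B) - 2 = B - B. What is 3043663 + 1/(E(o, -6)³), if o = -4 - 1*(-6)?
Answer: 24349305/8 ≈ 3.0437e+6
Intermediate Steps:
o = 2 (o = -4 + 6 = 2)
E(g, B) = 2 (E(g, B) = 2 + (B - B) = 2 + 0 = 2)
3043663 + 1/(E(o, -6)³) = 3043663 + 1/(2³) = 3043663 + 1/8 = 3043663 + ⅛ = 24349305/8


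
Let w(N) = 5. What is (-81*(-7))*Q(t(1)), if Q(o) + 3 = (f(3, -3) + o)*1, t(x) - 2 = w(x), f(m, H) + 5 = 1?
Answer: 0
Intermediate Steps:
f(m, H) = -4 (f(m, H) = -5 + 1 = -4)
t(x) = 7 (t(x) = 2 + 5 = 7)
Q(o) = -7 + o (Q(o) = -3 + (-4 + o)*1 = -3 + (-4 + o) = -7 + o)
(-81*(-7))*Q(t(1)) = (-81*(-7))*(-7 + 7) = 567*0 = 0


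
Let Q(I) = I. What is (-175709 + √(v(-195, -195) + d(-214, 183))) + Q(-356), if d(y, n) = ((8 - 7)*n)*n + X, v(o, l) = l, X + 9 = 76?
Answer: -176065 + √33361 ≈ -1.7588e+5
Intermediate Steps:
X = 67 (X = -9 + 76 = 67)
d(y, n) = 67 + n² (d(y, n) = ((8 - 7)*n)*n + 67 = (1*n)*n + 67 = n*n + 67 = n² + 67 = 67 + n²)
(-175709 + √(v(-195, -195) + d(-214, 183))) + Q(-356) = (-175709 + √(-195 + (67 + 183²))) - 356 = (-175709 + √(-195 + (67 + 33489))) - 356 = (-175709 + √(-195 + 33556)) - 356 = (-175709 + √33361) - 356 = -176065 + √33361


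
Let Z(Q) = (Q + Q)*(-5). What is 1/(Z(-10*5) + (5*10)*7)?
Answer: 1/850 ≈ 0.0011765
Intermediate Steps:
Z(Q) = -10*Q (Z(Q) = (2*Q)*(-5) = -10*Q)
1/(Z(-10*5) + (5*10)*7) = 1/(-(-100)*5 + (5*10)*7) = 1/(-10*(-50) + 50*7) = 1/(500 + 350) = 1/850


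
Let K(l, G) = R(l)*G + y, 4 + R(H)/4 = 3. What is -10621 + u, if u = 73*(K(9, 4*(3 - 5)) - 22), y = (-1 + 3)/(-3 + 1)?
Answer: -9964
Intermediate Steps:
R(H) = -4 (R(H) = -16 + 4*3 = -16 + 12 = -4)
y = -1 (y = 2/(-2) = 2*(-½) = -1)
K(l, G) = -1 - 4*G (K(l, G) = -4*G - 1 = -1 - 4*G)
u = 657 (u = 73*((-1 - 16*(3 - 5)) - 22) = 73*((-1 - 16*(-2)) - 22) = 73*((-1 - 4*(-8)) - 22) = 73*((-1 + 32) - 22) = 73*(31 - 22) = 73*9 = 657)
-10621 + u = -10621 + 657 = -9964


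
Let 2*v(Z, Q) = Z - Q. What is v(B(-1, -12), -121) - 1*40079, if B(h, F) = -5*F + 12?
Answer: -79965/2 ≈ -39983.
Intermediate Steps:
B(h, F) = 12 - 5*F
v(Z, Q) = Z/2 - Q/2 (v(Z, Q) = (Z - Q)/2 = Z/2 - Q/2)
v(B(-1, -12), -121) - 1*40079 = ((12 - 5*(-12))/2 - ½*(-121)) - 1*40079 = ((12 + 60)/2 + 121/2) - 40079 = ((½)*72 + 121/2) - 40079 = (36 + 121/2) - 40079 = 193/2 - 40079 = -79965/2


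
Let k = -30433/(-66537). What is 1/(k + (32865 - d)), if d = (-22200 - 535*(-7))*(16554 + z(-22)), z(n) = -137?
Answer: 66537/20161283248633 ≈ 3.3002e-9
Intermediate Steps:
d = -302975735 (d = (-22200 - 535*(-7))*(16554 - 137) = (-22200 + 3745)*16417 = -18455*16417 = -302975735)
k = 30433/66537 (k = -30433*(-1/66537) = 30433/66537 ≈ 0.45738)
1/(k + (32865 - d)) = 1/(30433/66537 + (32865 - 1*(-302975735))) = 1/(30433/66537 + (32865 + 302975735)) = 1/(30433/66537 + 303008600) = 1/(20161283248633/66537) = 66537/20161283248633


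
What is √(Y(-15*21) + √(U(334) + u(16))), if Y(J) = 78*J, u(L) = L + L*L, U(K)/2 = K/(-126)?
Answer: √(-10835370 + 21*√117614)/21 ≈ 156.7*I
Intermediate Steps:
U(K) = -K/63 (U(K) = 2*(K/(-126)) = 2*(K*(-1/126)) = 2*(-K/126) = -K/63)
u(L) = L + L²
√(Y(-15*21) + √(U(334) + u(16))) = √(78*(-15*21) + √(-1/63*334 + 16*(1 + 16))) = √(78*(-315) + √(-334/63 + 16*17)) = √(-24570 + √(-334/63 + 272)) = √(-24570 + √(16802/63)) = √(-24570 + √117614/21)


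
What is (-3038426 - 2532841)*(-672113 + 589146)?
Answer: 462231309189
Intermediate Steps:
(-3038426 - 2532841)*(-672113 + 589146) = -5571267*(-82967) = 462231309189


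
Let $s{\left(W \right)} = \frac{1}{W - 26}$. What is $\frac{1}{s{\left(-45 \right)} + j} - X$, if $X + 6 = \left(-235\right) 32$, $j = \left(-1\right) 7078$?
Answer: $\frac{3782108443}{502539} \approx 7526.0$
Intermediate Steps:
$s{\left(W \right)} = \frac{1}{-26 + W}$
$j = -7078$
$X = -7526$ ($X = -6 - 7520 = -7526$)
$\frac{1}{s{\left(-45 \right)} + j} - X = \frac{1}{\frac{1}{-26 - 45} - 7078} - -7526 = \frac{1}{\frac{1}{-71} - 7078} + 7526 = \frac{1}{- \frac{1}{71} - 7078} + 7526 = \frac{1}{- \frac{502539}{71}} + 7526 = - \frac{71}{502539} + 7526 = \frac{3782108443}{502539}$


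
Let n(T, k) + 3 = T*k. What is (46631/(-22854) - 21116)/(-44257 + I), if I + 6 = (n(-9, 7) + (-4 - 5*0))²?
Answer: 37125515/69200154 ≈ 0.53649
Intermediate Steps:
n(T, k) = -3 + T*k
I = 4894 (I = -6 + ((-3 - 9*7) + (-4 - 5*0))² = -6 + ((-3 - 63) + (-4 + 0))² = -6 + (-66 - 4)² = -6 + (-70)² = -6 + 4900 = 4894)
(46631/(-22854) - 21116)/(-44257 + I) = (46631/(-22854) - 21116)/(-44257 + 4894) = (46631*(-1/22854) - 21116)/(-39363) = (-3587/1758 - 21116)*(-1/39363) = -37125515/1758*(-1/39363) = 37125515/69200154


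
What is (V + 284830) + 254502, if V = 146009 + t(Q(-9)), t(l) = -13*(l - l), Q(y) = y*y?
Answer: 685341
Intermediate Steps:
Q(y) = y**2
t(l) = 0 (t(l) = -13*0 = 0)
V = 146009 (V = 146009 + 0 = 146009)
(V + 284830) + 254502 = (146009 + 284830) + 254502 = 430839 + 254502 = 685341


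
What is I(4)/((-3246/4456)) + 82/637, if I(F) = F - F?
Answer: 82/637 ≈ 0.12873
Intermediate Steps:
I(F) = 0
I(4)/((-3246/4456)) + 82/637 = 0/((-3246/4456)) + 82/637 = 0/((-3246*1/4456)) + 82*(1/637) = 0/(-1623/2228) + 82/637 = 0*(-2228/1623) + 82/637 = 0 + 82/637 = 82/637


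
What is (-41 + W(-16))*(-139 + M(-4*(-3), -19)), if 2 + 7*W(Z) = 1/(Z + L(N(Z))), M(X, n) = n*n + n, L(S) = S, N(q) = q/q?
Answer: -125744/15 ≈ -8382.9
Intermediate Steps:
N(q) = 1
M(X, n) = n + n**2 (M(X, n) = n**2 + n = n + n**2)
W(Z) = -2/7 + 1/(7*(1 + Z)) (W(Z) = -2/7 + 1/(7*(Z + 1)) = -2/7 + 1/(7*(1 + Z)))
(-41 + W(-16))*(-139 + M(-4*(-3), -19)) = (-41 + (-1 - 2*(-16))/(7*(1 - 16)))*(-139 - 19*(1 - 19)) = (-41 + (1/7)*(-1 + 32)/(-15))*(-139 - 19*(-18)) = (-41 + (1/7)*(-1/15)*31)*(-139 + 342) = (-41 - 31/105)*203 = -4336/105*203 = -125744/15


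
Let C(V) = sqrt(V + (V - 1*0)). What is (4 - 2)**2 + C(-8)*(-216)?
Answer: 4 - 864*I ≈ 4.0 - 864.0*I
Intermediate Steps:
C(V) = sqrt(2)*sqrt(V) (C(V) = sqrt(V + (V + 0)) = sqrt(V + V) = sqrt(2*V) = sqrt(2)*sqrt(V))
(4 - 2)**2 + C(-8)*(-216) = (4 - 2)**2 + (sqrt(2)*sqrt(-8))*(-216) = 2**2 + (sqrt(2)*(2*I*sqrt(2)))*(-216) = 4 + (4*I)*(-216) = 4 - 864*I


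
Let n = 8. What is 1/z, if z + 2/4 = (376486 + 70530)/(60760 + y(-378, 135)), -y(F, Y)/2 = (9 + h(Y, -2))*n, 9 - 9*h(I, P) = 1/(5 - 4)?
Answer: 136354/937609 ≈ 0.14543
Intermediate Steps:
h(I, P) = 8/9 (h(I, P) = 1 - 1/(9*(5 - 4)) = 1 - 1/9/1 = 1 - 1/9*1 = 1 - 1/9 = 8/9)
y(F, Y) = -1424/9 (y(F, Y) = -2*(9 + 8/9)*8 = -178*8/9 = -2*712/9 = -1424/9)
z = 937609/136354 (z = -1/2 + (376486 + 70530)/(60760 - 1424/9) = -1/2 + 447016/(545416/9) = -1/2 + 447016*(9/545416) = -1/2 + 502893/68177 = 937609/136354 ≈ 6.8763)
1/z = 1/(937609/136354) = 136354/937609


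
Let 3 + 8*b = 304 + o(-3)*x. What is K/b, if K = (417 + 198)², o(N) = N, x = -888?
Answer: 605160/593 ≈ 1020.5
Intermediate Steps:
b = 2965/8 (b = -3/8 + (304 - 3*(-888))/8 = -3/8 + (304 + 2664)/8 = -3/8 + (⅛)*2968 = -3/8 + 371 = 2965/8 ≈ 370.63)
K = 378225 (K = 615² = 378225)
K/b = 378225/(2965/8) = 378225*(8/2965) = 605160/593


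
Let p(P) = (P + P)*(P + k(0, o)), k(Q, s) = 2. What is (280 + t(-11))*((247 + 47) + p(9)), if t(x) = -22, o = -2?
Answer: 126936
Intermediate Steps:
p(P) = 2*P*(2 + P) (p(P) = (P + P)*(P + 2) = (2*P)*(2 + P) = 2*P*(2 + P))
(280 + t(-11))*((247 + 47) + p(9)) = (280 - 22)*((247 + 47) + 2*9*(2 + 9)) = 258*(294 + 2*9*11) = 258*(294 + 198) = 258*492 = 126936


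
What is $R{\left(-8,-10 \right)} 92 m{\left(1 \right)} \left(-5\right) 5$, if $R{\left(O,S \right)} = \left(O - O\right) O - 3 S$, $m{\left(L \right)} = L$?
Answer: $-69000$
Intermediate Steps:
$R{\left(O,S \right)} = - 3 S$ ($R{\left(O,S \right)} = 0 O - 3 S = 0 - 3 S = - 3 S$)
$R{\left(-8,-10 \right)} 92 m{\left(1 \right)} \left(-5\right) 5 = \left(-3\right) \left(-10\right) 92 \cdot 1 \left(-5\right) 5 = 30 \cdot 92 \left(\left(-5\right) 5\right) = 2760 \left(-25\right) = -69000$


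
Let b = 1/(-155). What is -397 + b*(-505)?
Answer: -12206/31 ≈ -393.74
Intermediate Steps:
b = -1/155 ≈ -0.0064516
-397 + b*(-505) = -397 - 1/155*(-505) = -397 + 101/31 = -12206/31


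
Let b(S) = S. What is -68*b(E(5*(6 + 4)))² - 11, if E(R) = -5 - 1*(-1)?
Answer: -1099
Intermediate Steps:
E(R) = -4 (E(R) = -5 + 1 = -4)
-68*b(E(5*(6 + 4)))² - 11 = -68*(-4)² - 11 = -68*16 - 11 = -1088 - 11 = -1099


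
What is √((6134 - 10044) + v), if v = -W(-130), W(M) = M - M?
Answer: I*√3910 ≈ 62.53*I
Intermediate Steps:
W(M) = 0
v = 0 (v = -1*0 = 0)
√((6134 - 10044) + v) = √((6134 - 10044) + 0) = √(-3910 + 0) = √(-3910) = I*√3910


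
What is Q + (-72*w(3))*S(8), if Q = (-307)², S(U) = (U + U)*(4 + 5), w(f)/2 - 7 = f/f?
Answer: -71639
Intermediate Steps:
w(f) = 16 (w(f) = 14 + 2*(f/f) = 14 + 2*1 = 14 + 2 = 16)
S(U) = 18*U (S(U) = (2*U)*9 = 18*U)
Q = 94249
Q + (-72*w(3))*S(8) = 94249 + (-72*16)*(18*8) = 94249 - 1152*144 = 94249 - 165888 = -71639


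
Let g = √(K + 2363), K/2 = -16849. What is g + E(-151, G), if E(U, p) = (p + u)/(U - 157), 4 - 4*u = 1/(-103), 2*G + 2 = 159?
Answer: -32755/126896 + I*√31335 ≈ -0.25812 + 177.02*I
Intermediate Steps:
K = -33698 (K = 2*(-16849) = -33698)
G = 157/2 (G = -1 + (½)*159 = -1 + 159/2 = 157/2 ≈ 78.500)
u = 413/412 (u = 1 - ¼/(-103) = 1 - ¼*(-1/103) = 1 + 1/412 = 413/412 ≈ 1.0024)
E(U, p) = (413/412 + p)/(-157 + U) (E(U, p) = (p + 413/412)/(U - 157) = (413/412 + p)/(-157 + U))
g = I*√31335 (g = √(-33698 + 2363) = √(-31335) = I*√31335 ≈ 177.02*I)
g + E(-151, G) = I*√31335 + (413/412 + 157/2)/(-157 - 151) = I*√31335 + (32755/412)/(-308) = I*√31335 - 1/308*32755/412 = I*√31335 - 32755/126896 = -32755/126896 + I*√31335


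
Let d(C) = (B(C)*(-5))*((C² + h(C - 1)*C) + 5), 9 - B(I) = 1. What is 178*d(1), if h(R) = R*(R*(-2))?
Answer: -42720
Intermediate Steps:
B(I) = 8 (B(I) = 9 - 1*1 = 9 - 1 = 8)
h(R) = -2*R² (h(R) = R*(-2*R) = -2*R²)
d(C) = -200 - 40*C² + 80*C*(-1 + C)² (d(C) = (8*(-5))*((C² + (-2*(C - 1)²)*C) + 5) = -40*((C² + (-2*(-1 + C)²)*C) + 5) = -40*((C² - 2*C*(-1 + C)²) + 5) = -40*(5 + C² - 2*C*(-1 + C)²) = -200 - 40*C² + 80*C*(-1 + C)²)
178*d(1) = 178*(-200 - 40*1² + 80*1*(-1 + 1)²) = 178*(-200 - 40*1 + 80*1*0²) = 178*(-200 - 40 + 80*1*0) = 178*(-200 - 40 + 0) = 178*(-240) = -42720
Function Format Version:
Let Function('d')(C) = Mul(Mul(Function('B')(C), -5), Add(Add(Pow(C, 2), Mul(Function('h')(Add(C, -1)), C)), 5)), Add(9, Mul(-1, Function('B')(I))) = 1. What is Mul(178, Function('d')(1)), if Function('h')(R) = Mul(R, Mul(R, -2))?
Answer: -42720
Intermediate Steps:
Function('B')(I) = 8 (Function('B')(I) = Add(9, Mul(-1, 1)) = Add(9, -1) = 8)
Function('h')(R) = Mul(-2, Pow(R, 2)) (Function('h')(R) = Mul(R, Mul(-2, R)) = Mul(-2, Pow(R, 2)))
Function('d')(C) = Add(-200, Mul(-40, Pow(C, 2)), Mul(80, C, Pow(Add(-1, C), 2))) (Function('d')(C) = Mul(Mul(8, -5), Add(Add(Pow(C, 2), Mul(Mul(-2, Pow(Add(C, -1), 2)), C)), 5)) = Mul(-40, Add(Add(Pow(C, 2), Mul(Mul(-2, Pow(Add(-1, C), 2)), C)), 5)) = Mul(-40, Add(Add(Pow(C, 2), Mul(-2, C, Pow(Add(-1, C), 2))), 5)) = Mul(-40, Add(5, Pow(C, 2), Mul(-2, C, Pow(Add(-1, C), 2)))) = Add(-200, Mul(-40, Pow(C, 2)), Mul(80, C, Pow(Add(-1, C), 2))))
Mul(178, Function('d')(1)) = Mul(178, Add(-200, Mul(-40, Pow(1, 2)), Mul(80, 1, Pow(Add(-1, 1), 2)))) = Mul(178, Add(-200, Mul(-40, 1), Mul(80, 1, Pow(0, 2)))) = Mul(178, Add(-200, -40, Mul(80, 1, 0))) = Mul(178, Add(-200, -40, 0)) = Mul(178, -240) = -42720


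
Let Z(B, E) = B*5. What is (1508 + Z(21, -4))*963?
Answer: 1553319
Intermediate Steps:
Z(B, E) = 5*B
(1508 + Z(21, -4))*963 = (1508 + 5*21)*963 = (1508 + 105)*963 = 1613*963 = 1553319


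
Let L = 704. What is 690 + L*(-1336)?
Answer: -939854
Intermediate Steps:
690 + L*(-1336) = 690 + 704*(-1336) = 690 - 940544 = -939854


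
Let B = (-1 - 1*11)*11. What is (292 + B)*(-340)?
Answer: -54400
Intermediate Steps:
B = -132 (B = (-1 - 11)*11 = -12*11 = -132)
(292 + B)*(-340) = (292 - 132)*(-340) = 160*(-340) = -54400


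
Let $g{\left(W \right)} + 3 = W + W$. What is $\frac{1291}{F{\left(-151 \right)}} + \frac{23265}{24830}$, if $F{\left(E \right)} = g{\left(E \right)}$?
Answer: $- \frac{4991941}{1514630} \approx -3.2958$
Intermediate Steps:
$g{\left(W \right)} = -3 + 2 W$ ($g{\left(W \right)} = -3 + \left(W + W\right) = -3 + 2 W$)
$F{\left(E \right)} = -3 + 2 E$
$\frac{1291}{F{\left(-151 \right)}} + \frac{23265}{24830} = \frac{1291}{-3 + 2 \left(-151\right)} + \frac{23265}{24830} = \frac{1291}{-3 - 302} + 23265 \cdot \frac{1}{24830} = \frac{1291}{-305} + \frac{4653}{4966} = 1291 \left(- \frac{1}{305}\right) + \frac{4653}{4966} = - \frac{1291}{305} + \frac{4653}{4966} = - \frac{4991941}{1514630}$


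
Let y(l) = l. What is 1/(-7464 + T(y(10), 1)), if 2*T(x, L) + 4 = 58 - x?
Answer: -1/7442 ≈ -0.00013437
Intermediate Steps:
T(x, L) = 27 - x/2 (T(x, L) = -2 + (58 - x)/2 = -2 + (29 - x/2) = 27 - x/2)
1/(-7464 + T(y(10), 1)) = 1/(-7464 + (27 - 1/2*10)) = 1/(-7464 + (27 - 5)) = 1/(-7464 + 22) = 1/(-7442) = -1/7442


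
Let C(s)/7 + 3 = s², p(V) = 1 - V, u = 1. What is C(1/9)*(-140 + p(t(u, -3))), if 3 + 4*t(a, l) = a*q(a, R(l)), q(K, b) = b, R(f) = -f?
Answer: 235466/81 ≈ 2907.0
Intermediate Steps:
t(a, l) = -¾ - a*l/4 (t(a, l) = -¾ + (a*(-l))/4 = -¾ + (-a*l)/4 = -¾ - a*l/4)
C(s) = -21 + 7*s²
C(1/9)*(-140 + p(t(u, -3))) = (-21 + 7*(1/9)²)*(-140 + (1 - (-¾ - ¼*1*(-3)))) = (-21 + 7*(⅑)²)*(-140 + (1 - (-¾ + ¾))) = (-21 + 7*(1/81))*(-140 + (1 - 1*0)) = (-21 + 7/81)*(-140 + (1 + 0)) = -1694*(-140 + 1)/81 = -1694/81*(-139) = 235466/81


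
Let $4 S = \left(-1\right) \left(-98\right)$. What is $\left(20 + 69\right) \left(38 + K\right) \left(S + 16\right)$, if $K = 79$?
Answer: $\frac{843453}{2} \approx 4.2173 \cdot 10^{5}$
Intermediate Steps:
$S = \frac{49}{2}$ ($S = \frac{\left(-1\right) \left(-98\right)}{4} = \frac{1}{4} \cdot 98 = \frac{49}{2} \approx 24.5$)
$\left(20 + 69\right) \left(38 + K\right) \left(S + 16\right) = \left(20 + 69\right) \left(38 + 79\right) \left(\frac{49}{2} + 16\right) = 89 \cdot 117 \cdot \frac{81}{2} = 10413 \cdot \frac{81}{2} = \frac{843453}{2}$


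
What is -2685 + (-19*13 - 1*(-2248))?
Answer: -684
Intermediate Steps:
-2685 + (-19*13 - 1*(-2248)) = -2685 + (-247 + 2248) = -2685 + 2001 = -684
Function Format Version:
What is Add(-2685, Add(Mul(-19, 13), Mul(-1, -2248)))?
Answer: -684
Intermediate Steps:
Add(-2685, Add(Mul(-19, 13), Mul(-1, -2248))) = Add(-2685, Add(-247, 2248)) = Add(-2685, 2001) = -684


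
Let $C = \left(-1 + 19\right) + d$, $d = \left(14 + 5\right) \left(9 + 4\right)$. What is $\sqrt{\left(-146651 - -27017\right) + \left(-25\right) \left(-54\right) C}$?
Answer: $2 \sqrt{59529} \approx 487.97$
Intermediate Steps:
$d = 247$ ($d = 19 \cdot 13 = 247$)
$C = 265$ ($C = \left(-1 + 19\right) + 247 = 18 + 247 = 265$)
$\sqrt{\left(-146651 - -27017\right) + \left(-25\right) \left(-54\right) C} = \sqrt{\left(-146651 - -27017\right) + \left(-25\right) \left(-54\right) 265} = \sqrt{\left(-146651 + 27017\right) + 1350 \cdot 265} = \sqrt{-119634 + 357750} = \sqrt{238116} = 2 \sqrt{59529}$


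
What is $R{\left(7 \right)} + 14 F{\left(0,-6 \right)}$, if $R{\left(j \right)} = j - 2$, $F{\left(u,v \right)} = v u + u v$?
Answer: $5$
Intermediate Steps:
$F{\left(u,v \right)} = 2 u v$ ($F{\left(u,v \right)} = u v + u v = 2 u v$)
$R{\left(j \right)} = -2 + j$ ($R{\left(j \right)} = j - 2 = -2 + j$)
$R{\left(7 \right)} + 14 F{\left(0,-6 \right)} = \left(-2 + 7\right) + 14 \cdot 2 \cdot 0 \left(-6\right) = 5 + 14 \cdot 0 = 5 + 0 = 5$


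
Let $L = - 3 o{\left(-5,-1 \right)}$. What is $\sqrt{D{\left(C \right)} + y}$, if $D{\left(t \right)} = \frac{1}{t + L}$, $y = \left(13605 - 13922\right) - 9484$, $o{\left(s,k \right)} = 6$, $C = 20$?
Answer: $\frac{i \sqrt{39202}}{2} \approx 98.997 i$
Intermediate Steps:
$y = -9801$ ($y = -317 - 9484 = -9801$)
$L = -18$ ($L = \left(-3\right) 6 = -18$)
$D{\left(t \right)} = \frac{1}{-18 + t}$ ($D{\left(t \right)} = \frac{1}{t - 18} = \frac{1}{-18 + t}$)
$\sqrt{D{\left(C \right)} + y} = \sqrt{\frac{1}{-18 + 20} - 9801} = \sqrt{\frac{1}{2} - 9801} = \sqrt{- \frac{19601}{2}} = \frac{i \sqrt{39202}}{2}$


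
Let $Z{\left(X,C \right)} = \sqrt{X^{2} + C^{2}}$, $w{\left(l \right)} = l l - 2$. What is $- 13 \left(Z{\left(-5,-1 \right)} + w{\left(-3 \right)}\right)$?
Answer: $-91 - 13 \sqrt{26} \approx -157.29$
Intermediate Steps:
$w{\left(l \right)} = -2 + l^{2}$ ($w{\left(l \right)} = l^{2} - 2 = -2 + l^{2}$)
$Z{\left(X,C \right)} = \sqrt{C^{2} + X^{2}}$
$- 13 \left(Z{\left(-5,-1 \right)} + w{\left(-3 \right)}\right) = - 13 \left(\sqrt{\left(-1\right)^{2} + \left(-5\right)^{2}} - \left(2 - \left(-3\right)^{2}\right)\right) = - 13 \left(\sqrt{1 + 25} + \left(-2 + 9\right)\right) = - 13 \left(\sqrt{26} + 7\right) = - 13 \left(7 + \sqrt{26}\right) = -91 - 13 \sqrt{26}$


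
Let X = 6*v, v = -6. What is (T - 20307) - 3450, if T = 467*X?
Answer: -40569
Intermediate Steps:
X = -36 (X = 6*(-6) = -36)
T = -16812 (T = 467*(-36) = -16812)
(T - 20307) - 3450 = (-16812 - 20307) - 3450 = -37119 - 3450 = -40569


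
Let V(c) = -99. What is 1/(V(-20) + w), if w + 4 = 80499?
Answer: 1/80396 ≈ 1.2438e-5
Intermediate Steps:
w = 80495 (w = -4 + 80499 = 80495)
1/(V(-20) + w) = 1/(-99 + 80495) = 1/80396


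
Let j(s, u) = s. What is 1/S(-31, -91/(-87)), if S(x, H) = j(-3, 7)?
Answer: -⅓ ≈ -0.33333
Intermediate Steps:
S(x, H) = -3
1/S(-31, -91/(-87)) = 1/(-3) = -⅓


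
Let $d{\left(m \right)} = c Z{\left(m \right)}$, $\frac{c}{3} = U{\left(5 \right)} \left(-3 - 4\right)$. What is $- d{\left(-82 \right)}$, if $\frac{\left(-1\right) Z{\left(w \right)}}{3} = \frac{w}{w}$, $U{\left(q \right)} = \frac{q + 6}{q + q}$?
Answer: $- \frac{693}{10} \approx -69.3$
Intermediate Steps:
$U{\left(q \right)} = \frac{6 + q}{2 q}$
$Z{\left(w \right)} = -3$ ($Z{\left(w \right)} = - 3 \frac{w}{w} = \left(-3\right) 1 = -3$)
$c = - \frac{231}{10}$ ($c = 3 \frac{6 + 5}{2 \cdot 5} \left(-3 - 4\right) = 3 \cdot \frac{1}{2} \cdot \frac{1}{5} \cdot 11 \left(-7\right) = 3 \cdot \frac{11}{10} \left(-7\right) = 3 \left(- \frac{77}{10}\right) = - \frac{231}{10} \approx -23.1$)
$d{\left(m \right)} = \frac{693}{10}$ ($d{\left(m \right)} = \left(- \frac{231}{10}\right) \left(-3\right) = \frac{693}{10}$)
$- d{\left(-82 \right)} = \left(-1\right) \frac{693}{10} = - \frac{693}{10}$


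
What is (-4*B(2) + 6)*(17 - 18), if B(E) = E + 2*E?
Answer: 18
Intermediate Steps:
B(E) = 3*E
(-4*B(2) + 6)*(17 - 18) = (-12*2 + 6)*(17 - 18) = (-4*6 + 6)*(-1) = (-24 + 6)*(-1) = -18*(-1) = 18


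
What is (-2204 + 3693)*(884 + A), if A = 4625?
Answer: 8202901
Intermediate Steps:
(-2204 + 3693)*(884 + A) = (-2204 + 3693)*(884 + 4625) = 1489*5509 = 8202901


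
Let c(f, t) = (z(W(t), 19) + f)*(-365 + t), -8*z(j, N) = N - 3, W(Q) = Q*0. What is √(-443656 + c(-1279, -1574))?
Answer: 31*√2123 ≈ 1428.4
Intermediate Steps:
W(Q) = 0
z(j, N) = 3/8 - N/8 (z(j, N) = -(N - 3)/8 = -(-3 + N)/8 = 3/8 - N/8)
c(f, t) = (-365 + t)*(-2 + f) (c(f, t) = ((3/8 - ⅛*19) + f)*(-365 + t) = ((3/8 - 19/8) + f)*(-365 + t) = (-2 + f)*(-365 + t) = (-365 + t)*(-2 + f))
√(-443656 + c(-1279, -1574)) = √(-443656 + (730 - 365*(-1279) - 2*(-1574) - 1279*(-1574))) = √(-443656 + (730 + 466835 + 3148 + 2013146)) = √(-443656 + 2483859) = √2040203 = 31*√2123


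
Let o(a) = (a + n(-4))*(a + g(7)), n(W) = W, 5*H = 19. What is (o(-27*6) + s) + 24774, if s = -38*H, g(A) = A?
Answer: 251798/5 ≈ 50360.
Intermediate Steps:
H = 19/5 (H = (⅕)*19 = 19/5 ≈ 3.8000)
o(a) = (-4 + a)*(7 + a) (o(a) = (a - 4)*(a + 7) = (-4 + a)*(7 + a))
s = -722/5 (s = -38*19/5 = -722/5 ≈ -144.40)
(o(-27*6) + s) + 24774 = ((-28 + (-27*6)² + 3*(-27*6)) - 722/5) + 24774 = ((-28 + (-162)² + 3*(-162)) - 722/5) + 24774 = ((-28 + 26244 - 486) - 722/5) + 24774 = (25730 - 722/5) + 24774 = 127928/5 + 24774 = 251798/5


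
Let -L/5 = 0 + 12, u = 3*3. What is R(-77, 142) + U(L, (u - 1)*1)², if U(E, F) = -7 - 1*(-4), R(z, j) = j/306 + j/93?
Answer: 52130/4743 ≈ 10.991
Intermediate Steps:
R(z, j) = 133*j/9486 (R(z, j) = j*(1/306) + j*(1/93) = j/306 + j/93 = 133*j/9486)
u = 9
L = -60 (L = -5*(0 + 12) = -5*12 = -60)
U(E, F) = -3 (U(E, F) = -7 + 4 = -3)
R(-77, 142) + U(L, (u - 1)*1)² = (133/9486)*142 + (-3)² = 9443/4743 + 9 = 52130/4743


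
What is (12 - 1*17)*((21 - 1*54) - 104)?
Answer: 685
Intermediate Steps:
(12 - 1*17)*((21 - 1*54) - 104) = (12 - 17)*((21 - 54) - 104) = -5*(-33 - 104) = -5*(-137) = 685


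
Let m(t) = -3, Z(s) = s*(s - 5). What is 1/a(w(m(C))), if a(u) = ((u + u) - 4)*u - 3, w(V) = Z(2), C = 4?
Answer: 1/93 ≈ 0.010753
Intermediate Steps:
Z(s) = s*(-5 + s)
w(V) = -6 (w(V) = 2*(-5 + 2) = 2*(-3) = -6)
a(u) = -3 + u*(-4 + 2*u) (a(u) = (2*u - 4)*u - 3 = (-4 + 2*u)*u - 3 = u*(-4 + 2*u) - 3 = -3 + u*(-4 + 2*u))
1/a(w(m(C))) = 1/(-3 - 4*(-6) + 2*(-6)²) = 1/(-3 + 24 + 2*36) = 1/(-3 + 24 + 72) = 1/93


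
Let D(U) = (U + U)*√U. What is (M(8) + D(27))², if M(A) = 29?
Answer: 79573 + 9396*√3 ≈ 95847.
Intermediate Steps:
D(U) = 2*U^(3/2) (D(U) = (2*U)*√U = 2*U^(3/2))
(M(8) + D(27))² = (29 + 2*27^(3/2))² = (29 + 2*(81*√3))² = (29 + 162*√3)²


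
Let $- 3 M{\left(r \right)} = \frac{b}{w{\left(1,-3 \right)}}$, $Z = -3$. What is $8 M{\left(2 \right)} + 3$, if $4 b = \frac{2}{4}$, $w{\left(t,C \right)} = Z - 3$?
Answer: $\frac{55}{18} \approx 3.0556$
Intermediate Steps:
$w{\left(t,C \right)} = -6$ ($w{\left(t,C \right)} = -3 - 3 = -6$)
$b = \frac{1}{8}$ ($b = \frac{2 \cdot \frac{1}{4}}{4} = \frac{1}{4} \cdot \frac{1}{2} = \frac{1}{8} \approx 0.125$)
$M{\left(r \right)} = \frac{1}{144}$ ($M{\left(r \right)} = - \frac{\frac{1}{8} \frac{1}{-6}}{3} = - \frac{\frac{1}{8} \left(- \frac{1}{6}\right)}{3} = \left(- \frac{1}{3}\right) \left(- \frac{1}{48}\right) = \frac{1}{144}$)
$8 M{\left(2 \right)} + 3 = 8 \cdot \frac{1}{144} + 3 = \frac{1}{18} + 3 = \frac{55}{18}$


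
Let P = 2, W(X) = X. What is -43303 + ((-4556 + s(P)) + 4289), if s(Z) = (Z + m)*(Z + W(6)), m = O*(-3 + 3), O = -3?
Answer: -43554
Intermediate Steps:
m = 0 (m = -3*(-3 + 3) = -3*0 = 0)
s(Z) = Z*(6 + Z) (s(Z) = (Z + 0)*(Z + 6) = Z*(6 + Z))
-43303 + ((-4556 + s(P)) + 4289) = -43303 + ((-4556 + 2*(6 + 2)) + 4289) = -43303 + ((-4556 + 2*8) + 4289) = -43303 + ((-4556 + 16) + 4289) = -43303 + (-4540 + 4289) = -43303 - 251 = -43554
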